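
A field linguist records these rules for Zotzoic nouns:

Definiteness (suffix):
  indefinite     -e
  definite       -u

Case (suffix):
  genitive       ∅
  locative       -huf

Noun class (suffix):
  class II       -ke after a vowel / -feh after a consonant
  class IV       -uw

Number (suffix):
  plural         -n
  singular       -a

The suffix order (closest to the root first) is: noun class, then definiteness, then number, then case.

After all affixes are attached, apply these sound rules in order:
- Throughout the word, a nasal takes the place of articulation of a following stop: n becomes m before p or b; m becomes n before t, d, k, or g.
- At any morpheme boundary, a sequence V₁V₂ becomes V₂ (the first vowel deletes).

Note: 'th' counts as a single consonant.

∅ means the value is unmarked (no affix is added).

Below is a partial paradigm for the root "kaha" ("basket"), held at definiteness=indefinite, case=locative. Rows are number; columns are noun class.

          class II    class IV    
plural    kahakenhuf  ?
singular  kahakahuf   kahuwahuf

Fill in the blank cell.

kahuwenhuf

Attach noun class class IV -uw → kahauw.
Attach definiteness indefinite -e → kahauwe.
Attach number plural -n → kahauwen.
Attach case locative -huf → kahauwenhuf.
Nasal assimilation: no change.
Apply vowel deletion: kahauwenhuf → kahuwenhuf.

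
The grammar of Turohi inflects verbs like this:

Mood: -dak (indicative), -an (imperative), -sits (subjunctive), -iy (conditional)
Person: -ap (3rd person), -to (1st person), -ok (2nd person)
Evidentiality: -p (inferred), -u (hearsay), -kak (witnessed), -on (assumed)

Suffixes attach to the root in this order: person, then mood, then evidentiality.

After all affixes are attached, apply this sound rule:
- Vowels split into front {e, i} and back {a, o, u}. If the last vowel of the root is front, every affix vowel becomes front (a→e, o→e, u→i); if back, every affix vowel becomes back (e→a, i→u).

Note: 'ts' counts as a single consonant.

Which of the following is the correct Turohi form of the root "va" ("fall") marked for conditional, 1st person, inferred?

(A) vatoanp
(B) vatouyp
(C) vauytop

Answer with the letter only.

Attach person 1st person -to → vato.
Attach mood conditional -iy → vatoiy.
Attach evidentiality inferred -p → vatoiyp.
Apply vowel harmony: vatoiyp → vatouyp.
So the correct form is vatouyp, option (B).
(A) vatoanp is wrong: it uses imperative instead of conditional for mood.
(C) vauytop is wrong: it has the affixes in the wrong order.

B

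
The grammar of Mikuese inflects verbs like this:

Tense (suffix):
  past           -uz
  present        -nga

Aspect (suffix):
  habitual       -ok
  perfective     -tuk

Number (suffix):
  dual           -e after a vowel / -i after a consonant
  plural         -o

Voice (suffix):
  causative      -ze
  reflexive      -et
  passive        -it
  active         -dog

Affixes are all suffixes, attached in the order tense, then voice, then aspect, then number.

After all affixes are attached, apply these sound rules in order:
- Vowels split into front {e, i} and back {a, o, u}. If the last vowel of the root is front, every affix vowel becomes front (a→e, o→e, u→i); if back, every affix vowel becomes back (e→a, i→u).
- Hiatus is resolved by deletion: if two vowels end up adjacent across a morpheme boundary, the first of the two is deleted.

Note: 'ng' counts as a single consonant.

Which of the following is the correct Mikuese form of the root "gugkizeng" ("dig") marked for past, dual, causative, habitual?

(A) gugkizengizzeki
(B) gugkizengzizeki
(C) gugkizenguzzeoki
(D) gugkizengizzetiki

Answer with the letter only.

Attach tense past -uz → gugkizenguz.
Attach voice causative -ze → gugkizenguzze.
Attach aspect habitual -ok → gugkizenguzzeok.
Attach number dual -i (after consonant 'k') → gugkizenguzzeoki.
Apply vowel harmony: gugkizenguzzeoki → gugkizengizzeeki.
Apply vowel deletion: gugkizengizzeeki → gugkizengizzeki.
So the correct form is gugkizengizzeki, option (A).
(B) gugkizengzizeki is wrong: it has the affixes in the wrong order.
(C) gugkizenguzzeoki is wrong: it fails to apply the sound rule(s).
(D) gugkizengizzetiki is wrong: it uses perfective instead of habitual for aspect.

A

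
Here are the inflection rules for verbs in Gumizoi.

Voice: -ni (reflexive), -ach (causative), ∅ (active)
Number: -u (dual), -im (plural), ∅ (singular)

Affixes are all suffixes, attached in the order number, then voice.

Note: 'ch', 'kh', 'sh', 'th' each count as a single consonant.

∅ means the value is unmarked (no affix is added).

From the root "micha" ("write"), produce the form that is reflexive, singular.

michani

number = singular: zero marking, form stays micha.
Attach voice reflexive -ni → michani.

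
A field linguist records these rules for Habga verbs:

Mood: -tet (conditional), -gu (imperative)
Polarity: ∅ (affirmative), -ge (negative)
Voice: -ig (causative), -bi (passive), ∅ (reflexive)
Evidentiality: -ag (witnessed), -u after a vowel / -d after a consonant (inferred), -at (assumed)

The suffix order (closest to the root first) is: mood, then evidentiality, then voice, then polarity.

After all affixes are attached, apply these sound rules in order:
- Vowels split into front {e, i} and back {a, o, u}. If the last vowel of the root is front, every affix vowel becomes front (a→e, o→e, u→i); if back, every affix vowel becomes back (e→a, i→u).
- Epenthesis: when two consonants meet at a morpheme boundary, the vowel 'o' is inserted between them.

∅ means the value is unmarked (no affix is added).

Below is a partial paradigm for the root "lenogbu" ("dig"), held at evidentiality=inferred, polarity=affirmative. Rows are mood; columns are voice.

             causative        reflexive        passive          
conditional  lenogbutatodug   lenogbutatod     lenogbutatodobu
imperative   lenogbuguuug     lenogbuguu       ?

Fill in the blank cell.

Attach mood imperative -gu → lenogbugu.
Attach evidentiality inferred -u (after vowel 'u') → lenogbuguu.
Attach voice passive -bi → lenogbuguubi.
polarity = affirmative: zero marking, form stays lenogbuguubi.
Apply vowel harmony: lenogbuguubi → lenogbuguubu.
Epenthesis: no change.

lenogbuguubu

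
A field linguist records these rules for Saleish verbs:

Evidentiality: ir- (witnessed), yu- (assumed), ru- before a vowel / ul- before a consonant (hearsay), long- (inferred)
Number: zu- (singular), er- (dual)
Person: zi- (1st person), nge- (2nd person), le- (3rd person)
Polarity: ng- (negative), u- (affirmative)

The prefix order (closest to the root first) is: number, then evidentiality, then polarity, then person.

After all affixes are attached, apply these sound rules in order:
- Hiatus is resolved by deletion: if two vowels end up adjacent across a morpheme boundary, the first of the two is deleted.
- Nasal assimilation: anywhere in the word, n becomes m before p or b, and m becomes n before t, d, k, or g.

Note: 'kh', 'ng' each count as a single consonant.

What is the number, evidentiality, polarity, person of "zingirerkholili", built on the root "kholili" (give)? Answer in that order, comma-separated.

Segment: zi-ng-ir-er-kholili.
number: er- → dual.
evidentiality: ir- → witnessed.
polarity: ng- → negative.
person: zi- → 1st person.

dual, witnessed, negative, 1st person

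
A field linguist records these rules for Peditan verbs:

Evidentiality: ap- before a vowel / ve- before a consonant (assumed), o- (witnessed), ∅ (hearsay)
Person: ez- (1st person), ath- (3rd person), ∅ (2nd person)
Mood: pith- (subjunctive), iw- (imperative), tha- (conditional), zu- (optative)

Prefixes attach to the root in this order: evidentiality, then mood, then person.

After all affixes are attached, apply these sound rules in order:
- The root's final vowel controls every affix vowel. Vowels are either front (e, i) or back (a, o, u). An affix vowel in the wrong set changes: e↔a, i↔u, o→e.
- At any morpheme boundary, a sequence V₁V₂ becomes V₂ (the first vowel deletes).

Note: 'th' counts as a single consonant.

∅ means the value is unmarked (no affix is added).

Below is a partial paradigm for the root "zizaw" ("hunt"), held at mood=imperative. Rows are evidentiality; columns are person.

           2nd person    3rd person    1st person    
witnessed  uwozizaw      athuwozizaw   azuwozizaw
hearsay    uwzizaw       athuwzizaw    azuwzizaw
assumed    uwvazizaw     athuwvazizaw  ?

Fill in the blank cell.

azuwvazizaw

Attach evidentiality assumed ve- (before consonant 'z') → vezizaw.
Attach mood imperative iw- → iwvezizaw.
Attach person 1st person ez- → eziwvezizaw.
Apply vowel harmony: eziwvezizaw → azuwvazizaw.
Vowel deletion: no change.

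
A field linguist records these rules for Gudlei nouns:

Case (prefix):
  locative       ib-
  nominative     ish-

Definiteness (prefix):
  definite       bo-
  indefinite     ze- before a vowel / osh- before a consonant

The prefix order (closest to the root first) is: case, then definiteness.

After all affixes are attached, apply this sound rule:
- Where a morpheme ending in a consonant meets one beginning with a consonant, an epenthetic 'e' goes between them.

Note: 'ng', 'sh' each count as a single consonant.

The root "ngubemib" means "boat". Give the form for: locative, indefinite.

Attach case locative ib- → ibngubemib.
Attach definiteness indefinite ze- (before vowel 'i') → zeibngubemib.
Apply epenthesis: zeibngubemib → zeibengubemib.

zeibengubemib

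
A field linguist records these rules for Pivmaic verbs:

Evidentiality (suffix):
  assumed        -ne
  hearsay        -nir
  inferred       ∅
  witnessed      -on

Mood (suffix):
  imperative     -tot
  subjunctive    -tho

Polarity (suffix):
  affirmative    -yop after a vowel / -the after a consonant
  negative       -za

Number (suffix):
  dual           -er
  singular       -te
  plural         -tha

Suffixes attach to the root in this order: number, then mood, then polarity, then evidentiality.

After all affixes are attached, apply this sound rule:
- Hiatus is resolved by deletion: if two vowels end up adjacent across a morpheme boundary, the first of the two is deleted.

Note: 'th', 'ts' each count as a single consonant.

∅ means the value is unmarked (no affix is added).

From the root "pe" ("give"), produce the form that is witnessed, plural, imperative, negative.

Attach number plural -tha → petha.
Attach mood imperative -tot → pethatot.
Attach polarity negative -za → pethatotza.
Attach evidentiality witnessed -on → pethatotzaon.
Apply vowel deletion: pethatotzaon → pethatotzon.

pethatotzon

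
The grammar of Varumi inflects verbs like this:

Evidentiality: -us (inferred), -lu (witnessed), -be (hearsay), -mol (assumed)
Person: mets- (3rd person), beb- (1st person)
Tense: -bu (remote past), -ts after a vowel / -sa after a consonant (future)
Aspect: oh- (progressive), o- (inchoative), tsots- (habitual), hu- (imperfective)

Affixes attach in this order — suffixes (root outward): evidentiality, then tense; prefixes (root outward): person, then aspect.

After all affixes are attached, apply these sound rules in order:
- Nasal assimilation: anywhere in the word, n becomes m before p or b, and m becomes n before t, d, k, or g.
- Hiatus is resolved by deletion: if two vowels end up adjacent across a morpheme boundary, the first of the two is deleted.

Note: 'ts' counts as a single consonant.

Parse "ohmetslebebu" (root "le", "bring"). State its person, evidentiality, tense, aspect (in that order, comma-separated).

Segment: oh-mets-le-be-bu.
person: mets- → 3rd person.
evidentiality: -be → hearsay.
tense: -bu → remote past.
aspect: oh- → progressive.

3rd person, hearsay, remote past, progressive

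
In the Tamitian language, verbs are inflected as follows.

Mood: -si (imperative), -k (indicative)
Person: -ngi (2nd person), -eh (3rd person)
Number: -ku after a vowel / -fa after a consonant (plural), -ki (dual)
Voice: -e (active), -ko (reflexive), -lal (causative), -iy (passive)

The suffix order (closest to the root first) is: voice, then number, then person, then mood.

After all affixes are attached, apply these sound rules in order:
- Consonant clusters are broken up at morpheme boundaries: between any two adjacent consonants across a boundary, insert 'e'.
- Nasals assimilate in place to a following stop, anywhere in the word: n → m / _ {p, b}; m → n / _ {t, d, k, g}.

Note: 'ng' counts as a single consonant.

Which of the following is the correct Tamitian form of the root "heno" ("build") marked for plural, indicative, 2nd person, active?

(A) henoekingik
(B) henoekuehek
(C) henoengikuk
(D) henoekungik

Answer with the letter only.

Attach voice active -e → henoe.
Attach number plural -ku (after vowel 'e') → henoeku.
Attach person 2nd person -ngi → henoekungi.
Attach mood indicative -k → henoekungik.
Epenthesis: no change.
Nasal assimilation: no change.
So the correct form is henoekungik, option (D).
(A) henoekingik is wrong: it uses dual instead of plural for number.
(B) henoekuehek is wrong: it uses 3rd person instead of 2nd person for person.
(C) henoengikuk is wrong: it has the affixes in the wrong order.

D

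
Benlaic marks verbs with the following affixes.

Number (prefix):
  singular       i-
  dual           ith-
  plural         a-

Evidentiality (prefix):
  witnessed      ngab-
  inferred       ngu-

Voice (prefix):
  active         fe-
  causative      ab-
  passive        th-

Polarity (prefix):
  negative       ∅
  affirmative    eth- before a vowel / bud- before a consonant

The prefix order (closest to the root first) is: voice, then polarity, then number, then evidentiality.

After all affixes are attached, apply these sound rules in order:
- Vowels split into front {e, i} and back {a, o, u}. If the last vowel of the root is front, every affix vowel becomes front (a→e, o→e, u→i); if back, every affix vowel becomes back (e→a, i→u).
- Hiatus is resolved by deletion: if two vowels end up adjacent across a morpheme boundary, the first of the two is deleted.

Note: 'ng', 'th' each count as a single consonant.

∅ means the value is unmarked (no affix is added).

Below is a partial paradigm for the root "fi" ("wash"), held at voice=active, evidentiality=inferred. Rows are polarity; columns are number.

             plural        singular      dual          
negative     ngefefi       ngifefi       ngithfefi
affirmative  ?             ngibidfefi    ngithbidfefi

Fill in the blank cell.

Attach voice active fe- → fefi.
Attach polarity affirmative bud- (before consonant 'f') → budfefi.
Attach number plural a- → abudfefi.
Attach evidentiality inferred ngu- → nguabudfefi.
Apply vowel harmony: nguabudfefi → ngiebidfefi.
Apply vowel deletion: ngiebidfefi → ngebidfefi.

ngebidfefi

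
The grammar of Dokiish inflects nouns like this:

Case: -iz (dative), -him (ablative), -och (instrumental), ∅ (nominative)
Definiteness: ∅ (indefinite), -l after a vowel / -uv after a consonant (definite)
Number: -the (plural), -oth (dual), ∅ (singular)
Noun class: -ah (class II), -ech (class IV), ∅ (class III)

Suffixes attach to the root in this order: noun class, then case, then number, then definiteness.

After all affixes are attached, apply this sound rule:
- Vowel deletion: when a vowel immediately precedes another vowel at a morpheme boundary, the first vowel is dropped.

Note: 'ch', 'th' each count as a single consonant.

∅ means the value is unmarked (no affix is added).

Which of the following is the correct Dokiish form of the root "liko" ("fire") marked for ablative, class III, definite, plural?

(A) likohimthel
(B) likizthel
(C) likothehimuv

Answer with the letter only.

noun class = class III: zero marking, form stays liko.
Attach case ablative -him → likohim.
Attach number plural -the → likohimthe.
Attach definiteness definite -l (after vowel 'e') → likohimthel.
Vowel deletion: no change.
So the correct form is likohimthel, option (A).
(B) likizthel is wrong: it uses dative instead of ablative for case.
(C) likothehimuv is wrong: it has the affixes in the wrong order.

A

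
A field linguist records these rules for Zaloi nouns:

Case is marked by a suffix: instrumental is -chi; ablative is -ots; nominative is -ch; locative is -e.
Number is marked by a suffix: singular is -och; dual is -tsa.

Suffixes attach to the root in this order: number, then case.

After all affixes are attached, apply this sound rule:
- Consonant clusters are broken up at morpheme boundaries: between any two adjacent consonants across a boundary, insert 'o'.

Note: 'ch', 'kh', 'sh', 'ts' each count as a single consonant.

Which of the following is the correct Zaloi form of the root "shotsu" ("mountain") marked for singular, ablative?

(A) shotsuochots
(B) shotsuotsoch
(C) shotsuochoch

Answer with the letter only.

Attach number singular -och → shotsuoch.
Attach case ablative -ots → shotsuochots.
Epenthesis: no change.
So the correct form is shotsuochots, option (A).
(C) shotsuochoch is wrong: it uses nominative instead of ablative for case.
(B) shotsuotsoch is wrong: it has the affixes in the wrong order.

A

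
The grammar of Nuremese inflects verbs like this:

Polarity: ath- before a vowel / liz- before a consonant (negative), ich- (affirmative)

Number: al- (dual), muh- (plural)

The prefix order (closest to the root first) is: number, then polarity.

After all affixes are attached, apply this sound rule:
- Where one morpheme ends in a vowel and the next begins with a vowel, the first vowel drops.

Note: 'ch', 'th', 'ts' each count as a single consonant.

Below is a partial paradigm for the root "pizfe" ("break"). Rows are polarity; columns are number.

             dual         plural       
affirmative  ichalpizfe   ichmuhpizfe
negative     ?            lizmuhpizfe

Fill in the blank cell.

athalpizfe

Attach number dual al- → alpizfe.
Attach polarity negative ath- (before vowel 'a') → athalpizfe.
Vowel deletion: no change.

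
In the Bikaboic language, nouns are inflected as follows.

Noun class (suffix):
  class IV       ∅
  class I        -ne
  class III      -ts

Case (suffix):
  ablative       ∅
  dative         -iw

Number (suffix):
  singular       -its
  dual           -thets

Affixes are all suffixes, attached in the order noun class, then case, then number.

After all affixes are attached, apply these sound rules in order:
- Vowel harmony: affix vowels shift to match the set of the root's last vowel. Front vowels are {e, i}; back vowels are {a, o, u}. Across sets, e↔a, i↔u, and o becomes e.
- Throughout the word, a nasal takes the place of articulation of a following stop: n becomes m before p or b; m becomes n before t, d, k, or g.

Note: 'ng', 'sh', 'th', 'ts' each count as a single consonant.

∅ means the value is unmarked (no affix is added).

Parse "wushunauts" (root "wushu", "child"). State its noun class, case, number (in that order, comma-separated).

class I, ablative, singular

Segment: wushu-ne-its.
noun class: -ne → class I.
case: ∅ → ablative.
number: -its → singular.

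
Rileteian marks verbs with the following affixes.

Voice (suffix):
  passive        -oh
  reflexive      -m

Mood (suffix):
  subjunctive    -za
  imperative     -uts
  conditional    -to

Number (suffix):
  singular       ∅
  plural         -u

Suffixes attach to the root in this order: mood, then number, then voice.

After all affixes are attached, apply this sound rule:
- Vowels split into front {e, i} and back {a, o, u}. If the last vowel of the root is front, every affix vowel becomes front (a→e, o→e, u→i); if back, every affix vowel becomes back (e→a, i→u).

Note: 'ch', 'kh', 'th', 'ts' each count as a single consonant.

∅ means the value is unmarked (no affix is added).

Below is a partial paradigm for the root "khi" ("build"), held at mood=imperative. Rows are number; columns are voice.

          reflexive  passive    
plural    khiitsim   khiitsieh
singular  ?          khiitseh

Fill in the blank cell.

Attach mood imperative -uts → khiuts.
number = singular: zero marking, form stays khiuts.
Attach voice reflexive -m → khiutsm.
Apply vowel harmony: khiutsm → khiitsm.

khiitsm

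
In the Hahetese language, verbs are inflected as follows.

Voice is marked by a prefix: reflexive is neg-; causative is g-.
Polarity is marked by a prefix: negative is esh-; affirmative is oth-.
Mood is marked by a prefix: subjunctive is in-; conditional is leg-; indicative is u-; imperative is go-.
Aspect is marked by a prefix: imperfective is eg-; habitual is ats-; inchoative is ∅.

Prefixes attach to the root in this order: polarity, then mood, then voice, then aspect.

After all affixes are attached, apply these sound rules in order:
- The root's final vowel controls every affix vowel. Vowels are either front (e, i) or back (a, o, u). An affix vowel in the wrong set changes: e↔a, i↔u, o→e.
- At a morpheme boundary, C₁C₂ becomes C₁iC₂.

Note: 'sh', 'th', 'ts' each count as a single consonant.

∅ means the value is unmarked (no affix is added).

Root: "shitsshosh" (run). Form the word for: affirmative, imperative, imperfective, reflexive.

aginagigoothishitsshosh

Attach polarity affirmative oth- → othshitsshosh.
Attach mood imperative go- → goothshitsshosh.
Attach voice reflexive neg- → neggoothshitsshosh.
Attach aspect imperfective eg- → egneggoothshitsshosh.
Apply vowel harmony: egneggoothshitsshosh → agnaggoothshitsshosh.
Apply epenthesis: agnaggoothshitsshosh → aginagigoothishitsshosh.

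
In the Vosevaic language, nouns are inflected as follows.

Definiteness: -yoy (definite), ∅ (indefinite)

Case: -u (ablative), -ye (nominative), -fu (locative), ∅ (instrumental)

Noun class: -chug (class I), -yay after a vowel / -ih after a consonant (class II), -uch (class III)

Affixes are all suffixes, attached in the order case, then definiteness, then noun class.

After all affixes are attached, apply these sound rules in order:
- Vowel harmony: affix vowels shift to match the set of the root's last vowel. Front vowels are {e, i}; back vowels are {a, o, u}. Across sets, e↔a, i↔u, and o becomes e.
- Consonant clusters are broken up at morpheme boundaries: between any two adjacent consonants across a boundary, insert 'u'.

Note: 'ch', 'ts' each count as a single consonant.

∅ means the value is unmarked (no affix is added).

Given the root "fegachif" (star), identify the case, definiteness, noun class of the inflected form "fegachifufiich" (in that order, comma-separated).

Segment: fegachif-fu-uch.
case: -fu → locative.
definiteness: ∅ → indefinite.
noun class: -uch → class III.

locative, indefinite, class III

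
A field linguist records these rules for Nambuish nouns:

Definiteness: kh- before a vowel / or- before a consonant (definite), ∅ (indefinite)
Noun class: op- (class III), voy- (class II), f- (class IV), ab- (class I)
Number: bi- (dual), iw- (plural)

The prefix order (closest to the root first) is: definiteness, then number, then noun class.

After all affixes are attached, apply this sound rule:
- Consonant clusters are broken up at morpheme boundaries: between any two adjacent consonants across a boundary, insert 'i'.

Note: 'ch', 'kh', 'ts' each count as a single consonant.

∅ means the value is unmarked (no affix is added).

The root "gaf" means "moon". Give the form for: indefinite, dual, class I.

definiteness = indefinite: zero marking, form stays gaf.
Attach number dual bi- → bigaf.
Attach noun class class I ab- → abbigaf.
Apply epenthesis: abbigaf → abibigaf.

abibigaf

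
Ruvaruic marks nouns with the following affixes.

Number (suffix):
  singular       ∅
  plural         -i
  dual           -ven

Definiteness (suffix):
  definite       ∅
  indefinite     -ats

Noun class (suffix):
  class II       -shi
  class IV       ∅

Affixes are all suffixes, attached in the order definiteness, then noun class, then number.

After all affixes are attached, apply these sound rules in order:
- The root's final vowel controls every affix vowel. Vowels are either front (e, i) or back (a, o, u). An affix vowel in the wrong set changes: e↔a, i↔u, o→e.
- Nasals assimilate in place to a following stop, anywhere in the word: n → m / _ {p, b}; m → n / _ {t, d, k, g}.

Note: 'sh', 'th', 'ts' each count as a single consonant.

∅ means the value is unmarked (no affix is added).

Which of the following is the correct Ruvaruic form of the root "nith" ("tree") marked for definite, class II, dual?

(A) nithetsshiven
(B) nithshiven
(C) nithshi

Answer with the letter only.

B

definiteness = definite: zero marking, form stays nith.
Attach noun class class II -shi → nithshi.
Attach number dual -ven → nithshiven.
Vowel harmony: no change.
Nasal assimilation: no change.
So the correct form is nithshiven, option (B).
(C) nithshi is wrong: it uses singular instead of dual for number.
(A) nithetsshiven is wrong: it uses indefinite instead of definite for definiteness.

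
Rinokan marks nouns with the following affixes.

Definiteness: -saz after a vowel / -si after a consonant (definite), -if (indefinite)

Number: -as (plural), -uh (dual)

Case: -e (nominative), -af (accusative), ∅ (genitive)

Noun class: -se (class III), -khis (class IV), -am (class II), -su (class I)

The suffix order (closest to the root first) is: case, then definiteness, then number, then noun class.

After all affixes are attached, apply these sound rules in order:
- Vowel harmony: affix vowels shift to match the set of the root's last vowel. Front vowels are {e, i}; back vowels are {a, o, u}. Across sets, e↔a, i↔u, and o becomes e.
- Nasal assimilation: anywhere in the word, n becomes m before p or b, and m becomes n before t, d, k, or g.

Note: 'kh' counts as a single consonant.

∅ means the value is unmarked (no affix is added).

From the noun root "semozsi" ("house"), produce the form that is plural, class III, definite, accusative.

semozsiefsiesse

Attach case accusative -af → semozsiaf.
Attach definiteness definite -si (after consonant 'f') → semozsiafsi.
Attach number plural -as → semozsiafsias.
Attach noun class class III -se → semozsiafsiasse.
Apply vowel harmony: semozsiafsiasse → semozsiefsiesse.
Nasal assimilation: no change.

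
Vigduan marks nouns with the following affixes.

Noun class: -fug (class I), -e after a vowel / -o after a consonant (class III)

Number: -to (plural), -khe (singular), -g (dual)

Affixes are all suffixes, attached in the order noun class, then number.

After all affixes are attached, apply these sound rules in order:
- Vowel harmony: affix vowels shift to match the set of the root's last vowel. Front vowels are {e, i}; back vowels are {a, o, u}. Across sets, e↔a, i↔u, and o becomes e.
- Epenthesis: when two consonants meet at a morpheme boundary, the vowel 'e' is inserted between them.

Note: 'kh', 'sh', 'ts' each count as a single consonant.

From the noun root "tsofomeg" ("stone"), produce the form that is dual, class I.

Attach noun class class I -fug → tsofomegfug.
Attach number dual -g → tsofomegfugg.
Apply vowel harmony: tsofomegfugg → tsofomegfigg.
Apply epenthesis: tsofomegfigg → tsofomegefigeg.

tsofomegefigeg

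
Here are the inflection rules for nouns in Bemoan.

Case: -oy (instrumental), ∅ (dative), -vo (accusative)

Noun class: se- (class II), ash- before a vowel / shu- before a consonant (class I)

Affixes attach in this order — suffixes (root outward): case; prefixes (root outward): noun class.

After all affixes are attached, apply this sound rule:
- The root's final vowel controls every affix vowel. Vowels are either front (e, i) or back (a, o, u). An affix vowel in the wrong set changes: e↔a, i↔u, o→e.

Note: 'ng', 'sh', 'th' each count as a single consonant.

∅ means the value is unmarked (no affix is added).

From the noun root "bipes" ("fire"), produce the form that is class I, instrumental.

Attach case instrumental -oy → bipesoy.
Attach noun class class I shu- (before consonant 'b') → shubipesoy.
Apply vowel harmony: shubipesoy → shibipesey.

shibipesey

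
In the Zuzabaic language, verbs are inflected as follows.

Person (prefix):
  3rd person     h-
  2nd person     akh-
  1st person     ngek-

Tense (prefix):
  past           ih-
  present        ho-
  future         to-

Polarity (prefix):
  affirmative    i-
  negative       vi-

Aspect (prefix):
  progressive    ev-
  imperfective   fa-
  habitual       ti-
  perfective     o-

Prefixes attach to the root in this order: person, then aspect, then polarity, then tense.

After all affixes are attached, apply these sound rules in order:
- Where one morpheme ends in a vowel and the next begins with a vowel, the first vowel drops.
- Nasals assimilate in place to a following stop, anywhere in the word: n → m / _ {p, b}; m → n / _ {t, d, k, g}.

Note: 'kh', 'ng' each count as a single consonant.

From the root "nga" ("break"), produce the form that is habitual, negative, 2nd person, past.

ihvitakhnga

Attach person 2nd person akh- → akhnga.
Attach aspect habitual ti- → tiakhnga.
Attach polarity negative vi- → vitiakhnga.
Attach tense past ih- → ihvitiakhnga.
Apply vowel deletion: ihvitiakhnga → ihvitakhnga.
Nasal assimilation: no change.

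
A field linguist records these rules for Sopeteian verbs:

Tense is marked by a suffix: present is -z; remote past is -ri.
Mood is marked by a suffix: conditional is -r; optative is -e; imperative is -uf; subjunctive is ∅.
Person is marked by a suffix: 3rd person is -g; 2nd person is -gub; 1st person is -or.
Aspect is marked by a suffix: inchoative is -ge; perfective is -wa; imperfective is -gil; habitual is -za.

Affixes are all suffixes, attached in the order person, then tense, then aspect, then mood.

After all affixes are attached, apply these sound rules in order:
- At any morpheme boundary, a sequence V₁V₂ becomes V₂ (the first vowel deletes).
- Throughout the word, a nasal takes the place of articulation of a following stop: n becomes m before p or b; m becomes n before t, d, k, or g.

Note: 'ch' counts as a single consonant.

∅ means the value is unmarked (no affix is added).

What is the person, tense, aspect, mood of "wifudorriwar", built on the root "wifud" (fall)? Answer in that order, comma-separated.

Segment: wifud-or-ri-wa-r.
person: -or → 1st person.
tense: -ri → remote past.
aspect: -wa → perfective.
mood: -r → conditional.

1st person, remote past, perfective, conditional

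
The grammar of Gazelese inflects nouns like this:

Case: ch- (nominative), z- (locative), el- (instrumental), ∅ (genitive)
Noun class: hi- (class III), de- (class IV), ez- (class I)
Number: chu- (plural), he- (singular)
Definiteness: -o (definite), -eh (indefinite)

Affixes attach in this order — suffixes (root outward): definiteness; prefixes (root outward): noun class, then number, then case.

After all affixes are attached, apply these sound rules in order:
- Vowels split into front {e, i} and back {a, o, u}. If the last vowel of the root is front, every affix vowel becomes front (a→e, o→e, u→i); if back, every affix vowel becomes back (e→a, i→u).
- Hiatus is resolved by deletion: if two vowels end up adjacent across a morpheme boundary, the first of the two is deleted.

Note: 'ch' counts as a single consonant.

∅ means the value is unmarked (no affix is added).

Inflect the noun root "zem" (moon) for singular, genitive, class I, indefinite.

hezzemeh

Attach noun class class I ez- → ezzem.
Attach number singular he- → heezzem.
case = genitive: zero marking, form stays heezzem.
Attach definiteness indefinite -eh → heezzemeh.
Vowel harmony: no change.
Apply vowel deletion: heezzemeh → hezzemeh.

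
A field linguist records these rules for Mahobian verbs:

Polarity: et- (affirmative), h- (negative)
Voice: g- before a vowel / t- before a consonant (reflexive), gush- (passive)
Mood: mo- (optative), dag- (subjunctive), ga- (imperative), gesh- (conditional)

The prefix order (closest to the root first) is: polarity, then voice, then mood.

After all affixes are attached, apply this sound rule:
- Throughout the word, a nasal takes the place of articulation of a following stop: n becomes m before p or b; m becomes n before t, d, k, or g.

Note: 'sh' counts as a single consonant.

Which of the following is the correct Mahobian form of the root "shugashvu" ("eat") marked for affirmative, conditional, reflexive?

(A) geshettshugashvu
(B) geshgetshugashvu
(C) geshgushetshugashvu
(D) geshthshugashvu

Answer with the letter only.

B

Attach polarity affirmative et- → etshugashvu.
Attach voice reflexive g- (before vowel 'e') → getshugashvu.
Attach mood conditional gesh- → geshgetshugashvu.
Nasal assimilation: no change.
So the correct form is geshgetshugashvu, option (B).
(D) geshthshugashvu is wrong: it uses negative instead of affirmative for polarity.
(C) geshgushetshugashvu is wrong: it uses passive instead of reflexive for voice.
(A) geshettshugashvu is wrong: it has the affixes in the wrong order.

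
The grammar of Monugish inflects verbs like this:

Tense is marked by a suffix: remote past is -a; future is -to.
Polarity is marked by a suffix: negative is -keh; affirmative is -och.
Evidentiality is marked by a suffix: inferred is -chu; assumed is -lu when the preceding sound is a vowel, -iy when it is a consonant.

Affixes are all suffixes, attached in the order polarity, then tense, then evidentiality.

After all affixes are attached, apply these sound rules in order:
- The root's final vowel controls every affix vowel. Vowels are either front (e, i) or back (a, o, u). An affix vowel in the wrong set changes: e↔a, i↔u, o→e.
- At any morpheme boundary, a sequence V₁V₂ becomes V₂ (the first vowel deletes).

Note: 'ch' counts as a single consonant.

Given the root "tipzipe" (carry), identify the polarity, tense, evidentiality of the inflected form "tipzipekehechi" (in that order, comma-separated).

Segment: tipzipe-keh-a-chu.
polarity: -keh → negative.
tense: -a → remote past.
evidentiality: -chu → inferred.

negative, remote past, inferred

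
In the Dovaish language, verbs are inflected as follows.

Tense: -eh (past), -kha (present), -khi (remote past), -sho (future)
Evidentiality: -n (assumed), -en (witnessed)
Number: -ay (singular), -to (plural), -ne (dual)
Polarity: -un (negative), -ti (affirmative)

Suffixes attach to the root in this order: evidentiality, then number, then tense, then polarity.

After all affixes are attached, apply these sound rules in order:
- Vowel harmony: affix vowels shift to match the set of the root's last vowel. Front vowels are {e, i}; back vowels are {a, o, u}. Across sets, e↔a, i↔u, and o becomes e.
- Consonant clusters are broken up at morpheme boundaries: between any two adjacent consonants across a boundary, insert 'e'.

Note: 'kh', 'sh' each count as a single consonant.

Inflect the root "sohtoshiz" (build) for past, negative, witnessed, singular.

Attach evidentiality witnessed -en → sohtoshizen.
Attach number singular -ay → sohtoshizenay.
Attach tense past -eh → sohtoshizenayeh.
Attach polarity negative -un → sohtoshizenayehun.
Apply vowel harmony: sohtoshizenayehun → sohtoshizeneyehin.
Epenthesis: no change.

sohtoshizeneyehin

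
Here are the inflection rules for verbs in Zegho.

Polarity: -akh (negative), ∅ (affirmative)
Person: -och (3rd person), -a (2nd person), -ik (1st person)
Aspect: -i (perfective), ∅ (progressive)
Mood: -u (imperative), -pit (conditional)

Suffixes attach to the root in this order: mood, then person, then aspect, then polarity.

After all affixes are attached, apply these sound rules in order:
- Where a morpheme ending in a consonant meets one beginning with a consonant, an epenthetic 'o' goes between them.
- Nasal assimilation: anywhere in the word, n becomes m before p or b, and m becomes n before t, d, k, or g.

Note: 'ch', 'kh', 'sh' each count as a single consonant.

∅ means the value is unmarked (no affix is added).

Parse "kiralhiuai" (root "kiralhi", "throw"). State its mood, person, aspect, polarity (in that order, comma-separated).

Segment: kiralhi-u-a-i.
mood: -u → imperative.
person: -a → 2nd person.
aspect: -i → perfective.
polarity: ∅ → affirmative.

imperative, 2nd person, perfective, affirmative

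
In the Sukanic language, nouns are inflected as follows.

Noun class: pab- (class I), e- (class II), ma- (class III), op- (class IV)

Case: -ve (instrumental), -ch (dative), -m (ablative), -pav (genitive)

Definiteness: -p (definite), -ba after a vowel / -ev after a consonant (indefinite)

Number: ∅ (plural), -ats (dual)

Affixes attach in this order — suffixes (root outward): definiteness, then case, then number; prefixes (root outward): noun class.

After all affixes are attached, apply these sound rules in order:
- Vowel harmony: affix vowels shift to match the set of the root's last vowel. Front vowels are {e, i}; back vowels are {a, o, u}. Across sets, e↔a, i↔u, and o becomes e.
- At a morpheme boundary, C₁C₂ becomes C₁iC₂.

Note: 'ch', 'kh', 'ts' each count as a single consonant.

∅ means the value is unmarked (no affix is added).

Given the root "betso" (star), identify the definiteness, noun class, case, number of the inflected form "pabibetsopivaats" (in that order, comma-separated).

definite, class I, instrumental, dual

Segment: pab-betso-p-ve-ats.
definiteness: -p → definite.
noun class: pab- → class I.
case: -ve → instrumental.
number: -ats → dual.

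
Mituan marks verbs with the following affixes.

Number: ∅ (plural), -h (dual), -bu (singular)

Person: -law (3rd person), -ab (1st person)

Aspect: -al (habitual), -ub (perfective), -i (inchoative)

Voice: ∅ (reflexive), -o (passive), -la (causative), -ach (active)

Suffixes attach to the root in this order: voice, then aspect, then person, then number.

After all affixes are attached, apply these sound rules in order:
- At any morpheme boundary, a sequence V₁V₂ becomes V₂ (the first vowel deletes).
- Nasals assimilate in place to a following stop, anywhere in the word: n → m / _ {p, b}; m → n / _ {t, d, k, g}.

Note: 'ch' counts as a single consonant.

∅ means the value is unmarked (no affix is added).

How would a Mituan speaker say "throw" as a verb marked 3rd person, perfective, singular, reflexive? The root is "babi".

babublawbu

voice = reflexive: zero marking, form stays babi.
Attach aspect perfective -ub → babiub.
Attach person 3rd person -law → babiublaw.
Attach number singular -bu → babiublawbu.
Apply vowel deletion: babiublawbu → babublawbu.
Nasal assimilation: no change.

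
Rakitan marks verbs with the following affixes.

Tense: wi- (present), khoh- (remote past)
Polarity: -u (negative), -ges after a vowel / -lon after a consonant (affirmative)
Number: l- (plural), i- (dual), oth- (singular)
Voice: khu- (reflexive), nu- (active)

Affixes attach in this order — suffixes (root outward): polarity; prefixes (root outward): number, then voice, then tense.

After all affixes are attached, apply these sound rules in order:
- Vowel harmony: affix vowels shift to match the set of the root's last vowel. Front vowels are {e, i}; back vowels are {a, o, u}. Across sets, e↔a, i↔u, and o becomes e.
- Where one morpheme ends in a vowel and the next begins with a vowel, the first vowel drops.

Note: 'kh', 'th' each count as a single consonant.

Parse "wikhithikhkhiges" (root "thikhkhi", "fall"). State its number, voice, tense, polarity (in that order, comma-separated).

Segment: wi-khu-i-thikhkhi-ges.
number: i- → dual.
voice: khu- → reflexive.
tense: wi- → present.
polarity: -ges/lon → affirmative.

dual, reflexive, present, affirmative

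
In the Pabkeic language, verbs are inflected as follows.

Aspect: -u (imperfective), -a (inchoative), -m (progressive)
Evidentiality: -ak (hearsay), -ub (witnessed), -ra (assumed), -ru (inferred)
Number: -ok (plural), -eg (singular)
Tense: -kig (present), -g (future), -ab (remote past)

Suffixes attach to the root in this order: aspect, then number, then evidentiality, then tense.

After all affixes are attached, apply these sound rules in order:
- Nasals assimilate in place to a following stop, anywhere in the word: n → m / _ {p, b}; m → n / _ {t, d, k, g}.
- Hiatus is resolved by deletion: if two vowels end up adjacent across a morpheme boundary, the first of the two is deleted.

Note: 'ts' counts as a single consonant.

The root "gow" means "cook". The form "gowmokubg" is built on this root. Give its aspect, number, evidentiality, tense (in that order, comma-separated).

Segment: gow-m-ok-ub-g.
aspect: -m → progressive.
number: -ok → plural.
evidentiality: -ub → witnessed.
tense: -g → future.

progressive, plural, witnessed, future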